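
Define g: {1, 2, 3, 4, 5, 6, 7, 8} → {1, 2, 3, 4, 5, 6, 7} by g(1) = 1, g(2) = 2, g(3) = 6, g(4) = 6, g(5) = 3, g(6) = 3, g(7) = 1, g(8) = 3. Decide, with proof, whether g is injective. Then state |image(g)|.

4

g(3) = 6 = g(4) with 3 ≠ 4, so g is not injective.
The image of g is {1, 2, 3, 6}, which has 4 elements.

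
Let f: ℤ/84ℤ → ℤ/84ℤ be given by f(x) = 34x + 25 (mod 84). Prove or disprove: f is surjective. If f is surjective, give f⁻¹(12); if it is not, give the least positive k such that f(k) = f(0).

Since gcd(34, 84) = 2, we have 34x ≡ 0 (mod 2) for all x, so f(x) ≡ 1 (mod 2).
But 0 ≢ 1 (mod 2), so 0 ∈ ℤ/84ℤ has no preimage. Therefore f is not surjective.
Since f is not surjective, we find the least positive k with f(k) = f(0): this means 34k ≡ 0 (mod 84), i.e. 84 ∣ 34k. Since gcd(34, 84) = 2, dividing through by 2 this holds exactly when 42 ∣ 17k, and as gcd(17, 42) = 1, exactly when 42 ∣ k.
The smallest positive such k is 42.

42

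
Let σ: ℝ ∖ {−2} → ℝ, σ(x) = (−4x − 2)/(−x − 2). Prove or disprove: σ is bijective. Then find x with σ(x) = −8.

If σ(x) = 4, cross-multiplying gives −1(−4x − 2) = −4(−x − 2), which simplifies to 2 = 8 — false.  So 4 has no preimage and σ is not surjective.
Hence σ is not bijective.
Solving σ(x) = −8: cross-multiplying gives −4x − 2 = −8(−x − 2), which rearranges to −12x = 18, so x = −3/2.

-3/2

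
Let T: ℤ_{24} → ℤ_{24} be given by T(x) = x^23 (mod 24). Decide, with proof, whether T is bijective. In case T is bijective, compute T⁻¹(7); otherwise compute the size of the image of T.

15

T(0) = 0^23 = 0.
T(6): Repeated squaring mod 24: 6^1 ≡ 6, 6^2 ≡ 6² = 36 ≡ 12, 6^4 ≡ 12² = 144 ≡ 0, 6^8 ≡ 0² = 0, 6^16 ≡ 0² = 0. Since 23 = 16 + 4 + 2 + 1, 6^23 ≡ 0·0·12·6: 0·0 = 0, then 0·12 = 0, then 0·6 = 0. So 6^23 ≡ 0 (mod 24).
So T(0) = T(6) = 0 while 0 ≠ 6, therefore T is not injective, hence not bijective.
Since T is not bijective, we determine |image(T)|. Computing x^23 mod 24 for each x (by repeated squaring, reducing mod 24 at every step), the values T(0), T(1), …, T(23) are: 0, 1, 8, 3, 16, 5, 0, 7, 8, 9, 16, 11, 0, 13, 8, 15, 16, 17, 0, 19, 8, 21, 16, 23.
The distinct values are {0, 1, 3, 5, 7, 8, 9, 11, 13, 15, 16, 17, 19, 21, 23}; there are 15 of them.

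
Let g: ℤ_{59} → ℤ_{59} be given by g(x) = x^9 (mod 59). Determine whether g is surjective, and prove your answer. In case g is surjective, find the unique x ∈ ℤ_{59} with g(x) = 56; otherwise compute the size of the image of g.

Since 59 is prime, the nonzero elements of ℤ_{59} form a cyclic group of order 58.
As gcd(9, 58) = 1, raising to the 9th power is a bijection on this group: if u^9 ≡ v^9 then (uv^{−1})^9 = 1, and the only element of order dividing gcd(9, 58) = 1 is 1, so u = v.
With g(0) = 0 this makes g injective on all of ℤ_{59}, hence bijective (finite equal-size domain and codomain). In particular g is surjective.
Since g is surjective, we find the preimage of 56. The inverse of x ↦ x^9 on (ℤ_{59})^× is x ↦ x^13, because 9·13 = 117 = 2·58 + 1 ≡ 1 (mod 58) and x^{58} = 1 for x ≠ 0 (Fermat). So g⁻¹(56) = 56^13 mod 59.
Repeated squaring mod 59: 56^1 ≡ 56, 56^2 ≡ 56² = 3136 ≡ 9, 56^4 ≡ 9² = 81 ≡ 22, 56^8 ≡ 22² = 484 ≡ 12. Since 13 = 8 + 4 + 1, 56^13 ≡ 12·22·56: 12·22 = 264 ≡ 28, then 28·56 = 1568 ≡ 34. So 56^13 ≡ 34 (mod 59).
Hence g⁻¹(56) = 34.

34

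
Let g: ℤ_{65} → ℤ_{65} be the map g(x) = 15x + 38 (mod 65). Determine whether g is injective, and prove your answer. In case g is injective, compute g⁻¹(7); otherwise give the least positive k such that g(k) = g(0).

13

We have gcd(15, 65) = 5 > 1. Taking a = 0 and b = 13: g(0) = 38 and g(13) = 15·13 + 38 = 233 ≡ 38 (mod 65).
So g(0) = g(13) while 0 ≠ 13, so g is not injective.
Since g is not injective, we find the least positive k with g(k) = g(0): this means 15k ≡ 0 (mod 65), i.e. 65 ∣ 15k. Since gcd(15, 65) = 5, dividing through by 5 this holds exactly when 13 ∣ 3k, and as gcd(3, 13) = 1, exactly when 13 ∣ k.
The smallest positive such k is 13.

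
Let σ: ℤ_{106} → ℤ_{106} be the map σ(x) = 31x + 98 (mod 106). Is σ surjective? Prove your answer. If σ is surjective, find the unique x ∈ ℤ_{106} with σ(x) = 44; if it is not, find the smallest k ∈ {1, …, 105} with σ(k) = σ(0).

Recall: surjectivity means every element of the codomain has a preimage under σ.
Since gcd(31, 106) = 1, 31 is invertible modulo 106. Euclid's algorithm: 106 = 3·31 + 13, 31 = 2·13 + 5, 13 = 2·5 + 3, 5 = 1·3 + 2, 3 = 1·2 + 1; back-substituting gives 1 = 65·31 − 19·106, so 31⁻¹ ≡ 65 (mod 106).
For any y ∈ ℤ_{106}, x = 65(y − 98) mod 106 satisfies σ(x) = 31·65(y − 98) + 98 ≡ y (since 31·65 ≡ 1 mod 106). So every y has a preimage.
Hence σ is surjective.
Since σ is surjective, we compute σ⁻¹(44): solve 31x + 98 ≡ 44 (mod 106), i.e. 31x ≡ 52 (mod 106).
Multiplying by 31⁻¹ = 65 gives x ≡ 65·52 = 3380 = 31·106 + 94 ≡ 94 (mod 106).
Check: σ(94) = 31·94 + 98 = 3012 = 28·106 + 44 ≡ 44 (mod 106).

94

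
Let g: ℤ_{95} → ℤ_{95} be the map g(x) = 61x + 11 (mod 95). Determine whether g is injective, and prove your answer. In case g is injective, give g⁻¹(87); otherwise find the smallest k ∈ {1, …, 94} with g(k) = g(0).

76

Suppose g(u) = g(v) in ℤ_{95}. Then 61u + 11 ≡ 61v + 11 (mod 95), thus 61(u − v) ≡ 0 (mod 95).
Since gcd(61, 95) = 1, 61 is invertible modulo 95, thus u − v ≡ 0 (mod 95), i.e. u = v.
Thus g is injective.
We now compute 61⁻¹ mod 95 explicitly. Euclid's algorithm: 95 = 1·61 + 34, 61 = 1·34 + 27, 34 = 1·27 + 7, 27 = 3·7 + 6, 7 = 1·6 + 1; back-substituting gives 1 = 81·61 − 52·95, so 61⁻¹ ≡ 81 (mod 95).
Since g is injective, we find g⁻¹(87): we need 61x ≡ 87 − 11 ≡ 76 (mod 95). Using 61⁻¹ = 81: x ≡ 81·76 = 6156 = 64·95 + 76, so x = 76.
Check: g(76) = 61·76 + 11 = 4647 = 48·95 + 87 ≡ 87 (mod 95).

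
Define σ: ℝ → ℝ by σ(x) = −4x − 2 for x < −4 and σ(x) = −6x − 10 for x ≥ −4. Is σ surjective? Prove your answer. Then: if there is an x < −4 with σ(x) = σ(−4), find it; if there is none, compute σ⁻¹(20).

-11/2

Both pieces are strictly decreasing (slopes −4 and −6), so each is injective on its own interval.
The left piece maps (−∞, −4) onto (14, ∞); the right piece maps [−4, ∞) onto (−∞, 14].
These images together cover ℝ, so σ is surjective.
Because the two images are disjoint, no x < −4 has σ(x) = σ(−4), so we compute σ⁻¹(20): 20 lies in (14, ∞), so solve −4x − 2 = 20: x = (20 + 2)/(−4) = −11/2.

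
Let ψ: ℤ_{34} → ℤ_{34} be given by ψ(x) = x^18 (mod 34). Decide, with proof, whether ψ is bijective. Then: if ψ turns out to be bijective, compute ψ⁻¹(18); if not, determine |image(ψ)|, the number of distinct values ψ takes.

18

ψ(16): Repeated squaring mod 34: 16^1 ≡ 16, 16^2 ≡ 16² = 256 ≡ 18, 16^4 ≡ 18² = 324 ≡ 18, 16^8 ≡ 18² = 324 ≡ 18, 16^16 ≡ 18² = 324 ≡ 18. Since 18 = 16 + 2, 16^18 ≡ 18·18: 18·18 = 324 ≡ 18. So 16^18 ≡ 18 (mod 34).
ψ(18): Repeated squaring mod 34: 18^1 ≡ 18, 18^2 ≡ 18² = 324 ≡ 18, 18^4 ≡ 18² = 324 ≡ 18, 18^8 ≡ 18² = 324 ≡ 18, 18^16 ≡ 18² = 324 ≡ 18. Since 18 = 16 + 2, 18^18 ≡ 18·18: 18·18 = 324 ≡ 18. So 18^18 ≡ 18 (mod 34).
So ψ(16) = ψ(18) = 18 while 16 ≠ 18, thus ψ is not injective, hence not bijective.
Since ψ is not bijective, we determine |image(ψ)|. Computing x^18 mod 34 for each x (by repeated squaring, reducing mod 34 at every step), the values ψ(0), ψ(1), …, ψ(33) are: 0, 1, 4, 9, 16, 25, 2, 15, 30, 13, 32, 19, 8, 33, 26, 21, 18, 17, 18, 21, 26, 33, 8, 19, 32, 13, 30, 15, 2, 25, 16, 9, 4, 1.
The distinct values are {0, 1, 2, 4, 8, 9, 13, 15, 16, 17, 18, 19, 21, 25, 26, 30, 32, 33}; there are 18 of them.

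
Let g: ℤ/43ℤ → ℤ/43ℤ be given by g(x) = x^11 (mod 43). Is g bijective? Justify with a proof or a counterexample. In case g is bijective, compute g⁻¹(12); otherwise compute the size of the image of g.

Since 43 is prime, the nonzero elements of ℤ/43ℤ form a cyclic group of order 42.
As gcd(11, 42) = 1, raising to the 11th power is a bijection on this group: if u^11 ≡ v^11 then (uv^{−1})^11 = 1, and the only element of order dividing gcd(11, 42) = 1 is 1, so u = v.
With g(0) = 0 this makes g injective on all of ℤ/43ℤ, hence bijective (finite equal-size domain and codomain). In particular g is bijective.
Since g is bijective, we find the preimage of 12. The inverse of x ↦ x^11 on (ℤ/43ℤ)^× is x ↦ x^23, because 11·23 = 253 = 6·42 + 1 ≡ 1 (mod 42) and x^{42} = 1 for x ≠ 0 (Fermat). So g⁻¹(12) = 12^23 mod 43.
Repeated squaring mod 43: 12^1 ≡ 12, 12^2 ≡ 12² = 144 ≡ 15, 12^4 ≡ 15² = 225 ≡ 10, 12^8 ≡ 10² = 100 ≡ 14, 12^16 ≡ 14² = 196 ≡ 24. Since 23 = 16 + 4 + 2 + 1, 12^23 ≡ 24·10·15·12: 24·10 = 240 ≡ 25, then 25·15 = 375 ≡ 31, then 31·12 = 372 ≡ 28. So 12^23 ≡ 28 (mod 43).
Hence g⁻¹(12) = 28.

28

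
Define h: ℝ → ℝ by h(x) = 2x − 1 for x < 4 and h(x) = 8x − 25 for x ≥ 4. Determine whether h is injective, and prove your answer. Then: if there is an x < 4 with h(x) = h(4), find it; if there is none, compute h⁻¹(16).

41/8

Both pieces are strictly increasing (slopes 2 and 8), so each is injective on its own interval.
The left piece maps (−∞, 4) onto (−∞, 7); the right piece maps [4, ∞) onto [7, ∞).
These images are disjoint, so no value is attained by both pieces. Hence h is injective.
Because the two images are disjoint, no x < 4 has h(x) = h(4), so we compute h⁻¹(16): 16 lies in [7, ∞), so solve 8x − 25 = 16: x = (16 + 25)/8 = 41/8.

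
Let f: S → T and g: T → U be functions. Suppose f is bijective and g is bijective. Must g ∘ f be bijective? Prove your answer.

Injectivity: if g(f(x_1)) = g(f(x_2)) then f(x_1) = f(x_2) (g injective) so x_1 = x_2 (f injective).
Surjectivity: for c ∈ U pick b with g(b) = c, then a with f(a) = b; then (g ∘ f)(a) = c.
Hence g ∘ f is bijective.

bijective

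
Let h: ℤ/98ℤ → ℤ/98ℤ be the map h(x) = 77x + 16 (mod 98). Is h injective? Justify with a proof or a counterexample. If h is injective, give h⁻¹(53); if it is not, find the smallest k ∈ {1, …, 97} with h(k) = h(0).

14

We have gcd(77, 98) = 7 > 1. Taking s = 0 and t = 14: h(0) = 16 and h(14) = 77·14 + 16 = 1094 ≡ 16 (mod 98).
So h(0) = h(14) while 0 ≠ 14, therefore h is not injective.
Since h is not injective, we find the least positive k with h(k) = h(0): this means 77k ≡ 0 (mod 98), i.e. 98 ∣ 77k. Since gcd(77, 98) = 7, dividing through by 7 this holds exactly when 14 ∣ 11k, and as gcd(11, 14) = 1, exactly when 14 ∣ k.
The smallest positive such k is 14.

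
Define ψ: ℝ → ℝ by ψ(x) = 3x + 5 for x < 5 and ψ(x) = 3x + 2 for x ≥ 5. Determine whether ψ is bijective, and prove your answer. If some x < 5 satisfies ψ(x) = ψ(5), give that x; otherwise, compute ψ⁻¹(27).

4

Both pieces are strictly increasing (slopes 3 and 3), so each is injective on its own interval.
The left piece maps (−∞, 5) onto (−∞, 20); the right piece maps [5, ∞) onto [17, ∞).
These images overlap. In particular ψ(5) = 17 (right piece), and solving 3x + 5 = 17 on the left piece gives x = 4 < 5.
So ψ(4) = ψ(5) with 4 ≠ 5, and ψ is not injective, hence not bijective. This x = 4 is the requested value below 5.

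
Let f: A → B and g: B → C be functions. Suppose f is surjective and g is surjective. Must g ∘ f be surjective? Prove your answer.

Let c ∈ C. Since g is surjective, there is b ∈ B with g(b) = c. Since f is surjective, there is a ∈ A with f(a) = b.
Then (g ∘ f)(a) = g(b) = c. So g ∘ f is surjective.

surjective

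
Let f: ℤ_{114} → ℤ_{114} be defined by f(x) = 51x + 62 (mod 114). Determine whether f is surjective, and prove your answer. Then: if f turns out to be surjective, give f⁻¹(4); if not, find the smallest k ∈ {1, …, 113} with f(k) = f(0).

Since gcd(51, 114) = 3, we have 51x ≡ 0 (mod 3) for all x, so f(x) ≡ 2 (mod 3).
But 0 ≢ 2 (mod 3), so 0 ∈ ℤ_{114} has no preimage. So f is not surjective.
Since f is not surjective, we find the least positive k with f(k) = f(0): this means 51k ≡ 0 (mod 114), i.e. 114 ∣ 51k. Since gcd(51, 114) = 3, dividing through by 3 this holds exactly when 38 ∣ 17k, and as gcd(17, 38) = 1, exactly when 38 ∣ k.
The smallest positive such k is 38.

38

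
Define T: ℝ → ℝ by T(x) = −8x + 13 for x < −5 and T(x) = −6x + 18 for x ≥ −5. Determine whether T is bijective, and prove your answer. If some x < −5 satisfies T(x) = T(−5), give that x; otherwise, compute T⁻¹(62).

-49/8

Both pieces are strictly decreasing (slopes −8 and −6), so each is injective on its own interval.
The left piece maps (−∞, −5) onto (53, ∞); the right piece maps [−5, ∞) onto (−∞, 48].
The images leave a gap (53 has no preimage), so T is not surjective, hence not bijective.
Because the two images are disjoint, no x < −5 has T(x) = T(−5), so we compute T⁻¹(62): 62 lies in (53, ∞), so solve −8x + 13 = 62: x = (62 − 13)/(−8) = −49/8.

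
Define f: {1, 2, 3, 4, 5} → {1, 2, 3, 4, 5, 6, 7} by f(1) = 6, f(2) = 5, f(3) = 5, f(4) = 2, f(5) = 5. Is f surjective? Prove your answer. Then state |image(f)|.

3

No element maps to 1, so f is not surjective.
The image of f is {2, 5, 6}, which has 3 elements.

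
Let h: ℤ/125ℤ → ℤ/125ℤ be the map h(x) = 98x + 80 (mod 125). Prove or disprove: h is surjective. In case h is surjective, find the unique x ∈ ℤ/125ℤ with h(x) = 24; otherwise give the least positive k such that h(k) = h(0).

Since gcd(98, 125) = 1, 98 is invertible modulo 125. Euclid's algorithm: 125 = 1·98 + 27, 98 = 3·27 + 17, 27 = 1·17 + 10, 17 = 1·10 + 7, 10 = 1·7 + 3, 7 = 2·3 + 1; back-substituting gives 1 = 37·98 − 29·125, so 98⁻¹ ≡ 37 (mod 125).
Then y ↦ 37(y − 80) is a two-sided inverse to h, so every y ∈ ℤ/125ℤ has a preimage.
Hence h is surjective.
Since h is surjective, we compute h⁻¹(24): solve 98x + 80 ≡ 24 (mod 125), i.e. 98x ≡ 69 (mod 125).
Multiplying by 98⁻¹ = 37 gives x ≡ 37·69 = 2553 = 20·125 + 53 ≡ 53 (mod 125).
Check: h(53) = 98·53 + 80 = 5274 = 42·125 + 24 ≡ 24 (mod 125).

53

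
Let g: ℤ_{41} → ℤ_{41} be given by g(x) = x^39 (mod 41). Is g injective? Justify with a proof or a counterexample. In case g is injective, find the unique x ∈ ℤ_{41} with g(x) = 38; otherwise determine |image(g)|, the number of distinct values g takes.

27

Since 41 is prime, the nonzero elements of ℤ_{41} form a cyclic group of order 40.
As gcd(39, 40) = 1, raising to the 39th power is a bijection on this group: if a^39 ≡ b^39 then (ab^{−1})^39 = 1, and the only element of order dividing gcd(39, 40) = 1 is 1, so a = b.
With g(0) = 0 this makes g injective on all of ℤ_{41}, hence bijective (finite equal-size domain and codomain). In particular g is injective.
Since g is injective, we find the preimage of 38. The inverse of x ↦ x^39 on (ℤ_{41})^× is x ↦ x^39, because 39·39 = 1521 = 38·40 + 1 ≡ 1 (mod 40) and x^{40} = 1 for x ≠ 0 (Fermat). So g⁻¹(38) = 38^39 mod 41.
Repeated squaring mod 41: 38^1 ≡ 38, 38^2 ≡ 38² = 1444 ≡ 9, 38^4 ≡ 9² = 81 ≡ 40, 38^8 ≡ 40² = 1600 ≡ 1, 38^16 ≡ 1² = 1, 38^32 ≡ 1² = 1. Since 39 = 32 + 4 + 2 + 1, 38^39 ≡ 1·40·9·38: 1·40 = 40, then 40·9 = 360 ≡ 32, then 32·38 = 1216 ≡ 27. So 38^39 ≡ 27 (mod 41).
Hence g⁻¹(38) = 27.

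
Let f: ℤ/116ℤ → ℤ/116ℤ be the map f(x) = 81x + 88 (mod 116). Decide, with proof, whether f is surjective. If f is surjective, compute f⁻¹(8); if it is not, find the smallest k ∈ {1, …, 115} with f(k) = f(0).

52

Recall that surjectivity means every element of the codomain has a preimage under f.
Since gcd(81, 116) = 1, 81 is invertible modulo 116. Euclid's algorithm: 116 = 1·81 + 35, 81 = 2·35 + 11, 35 = 3·11 + 2, 11 = 5·2 + 1; back-substituting gives 1 = 53·81 − 37·116, so 81⁻¹ ≡ 53 (mod 116).
Then y ↦ 53(y − 88) is a two-sided inverse to f, so every y ∈ ℤ/116ℤ has a preimage.
So f is surjective.
Since f is surjective, we compute f⁻¹(8): solve 81x + 88 ≡ 8 (mod 116), i.e. 81x ≡ 36 (mod 116).
Multiplying by 81⁻¹ = 53 gives x ≡ 53·36 = 1908 = 16·116 + 52 ≡ 52 (mod 116).
Check: f(52) = 81·52 + 88 = 4300 = 37·116 + 8 ≡ 8 (mod 116).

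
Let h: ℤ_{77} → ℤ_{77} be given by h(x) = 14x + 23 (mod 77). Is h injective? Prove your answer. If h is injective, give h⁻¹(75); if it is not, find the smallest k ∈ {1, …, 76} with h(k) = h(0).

We have gcd(14, 77) = 7 > 1. Taking x_1 = 0 and x_2 = 11: h(0) = 23 and h(11) = 14·11 + 23 = 177 ≡ 23 (mod 77).
So h(0) = h(11) while 0 ≠ 11, therefore h is not injective.
Since h is not injective, we find the least positive k with h(k) = h(0): this means 14k ≡ 0 (mod 77), i.e. 77 ∣ 14k. Since gcd(14, 77) = 7, dividing through by 7 this holds exactly when 11 ∣ 2k, and as gcd(2, 11) = 1, exactly when 11 ∣ k.
The smallest positive such k is 11.

11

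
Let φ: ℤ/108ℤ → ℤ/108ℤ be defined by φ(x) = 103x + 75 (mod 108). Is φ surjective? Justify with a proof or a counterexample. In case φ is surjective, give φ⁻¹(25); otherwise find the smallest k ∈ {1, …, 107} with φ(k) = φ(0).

10

Since gcd(103, 108) = 1, 103 is invertible modulo 108. Euclid's algorithm: 108 = 1·103 + 5, 103 = 20·5 + 3, 5 = 1·3 + 2, 3 = 1·2 + 1; back-substituting gives 1 = 43·103 − 41·108, so 103⁻¹ ≡ 43 (mod 108).
Then y ↦ 43(y − 75) is a two-sided inverse to φ, so every y ∈ ℤ/108ℤ has a preimage.
So φ is surjective.
Since φ is surjective, we find φ⁻¹(25): we need 103x ≡ 25 − 75 ≡ 58 (mod 108). Using 103⁻¹ = 43: x ≡ 43·58 = 2494 = 23·108 + 10, so x = 10.
Check: φ(10) = 103·10 + 75 = 1105 = 10·108 + 25 ≡ 25 (mod 108).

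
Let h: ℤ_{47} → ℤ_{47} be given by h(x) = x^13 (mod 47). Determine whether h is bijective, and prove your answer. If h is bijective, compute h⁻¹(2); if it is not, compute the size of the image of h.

Since 47 is prime, the nonzero elements of ℤ_{47} form a cyclic group of order 46.
As gcd(13, 46) = 1, raising to the 13th power is a bijection on this group: if a^13 ≡ b^13 then (ab^{−1})^13 = 1, and the only element of order dividing gcd(13, 46) = 1 is 1, so a = b.
With h(0) = 0 this makes h injective on all of ℤ_{47}, hence bijective (finite equal-size domain and codomain). In particular h is bijective.
Since h is bijective, we find the preimage of 2. The inverse of x ↦ x^13 on (ℤ_{47})^× is x ↦ x^39, because 13·39 = 507 = 11·46 + 1 ≡ 1 (mod 46) and x^{46} = 1 for x ≠ 0 (Fermat). So h⁻¹(2) = 2^39 mod 47.
Repeated squaring mod 47: 2^1 ≡ 2, 2^2 ≡ 2² = 4, 2^4 ≡ 4² = 16, 2^8 ≡ 16² = 256 ≡ 21, 2^16 ≡ 21² = 441 ≡ 18, 2^32 ≡ 18² = 324 ≡ 42. Since 39 = 32 + 4 + 2 + 1, 2^39 ≡ 42·16·4·2: 42·16 = 672 ≡ 14, then 14·4 = 56 ≡ 9, then 9·2 = 18. So 2^39 ≡ 18 (mod 47).
Hence h⁻¹(2) = 18.

18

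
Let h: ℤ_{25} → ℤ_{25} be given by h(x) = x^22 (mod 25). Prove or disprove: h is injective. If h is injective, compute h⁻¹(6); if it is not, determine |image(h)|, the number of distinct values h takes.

h(0) = 0^22 = 0.
h(5): Repeated squaring mod 25: 5^1 ≡ 5, 5^2 ≡ 5² = 25 ≡ 0, 5^4 ≡ 0² = 0, 5^8 ≡ 0² = 0, 5^16 ≡ 0² = 0. Since 22 = 16 + 4 + 2, 5^22 ≡ 0·0·0: 0·0 = 0, then 0·0 = 0. So 5^22 ≡ 0 (mod 25).
So h(0) = h(5) = 0 while 0 ≠ 5, thus h is not injective.
Since h is not injective, we determine |image(h)|. Computing x^22 mod 25 for each x (by repeated squaring, reducing mod 25 at every step), the values h(0), h(1), …, h(24) are: 0, 1, 4, 9, 16, 0, 11, 24, 14, 6, 0, 21, 19, 19, 21, 0, 6, 14, 24, 11, 0, 16, 9, 4, 1.
The distinct values are {0, 1, 4, 6, 9, 11, 14, 16, 19, 21, 24}; there are 11 of them.

11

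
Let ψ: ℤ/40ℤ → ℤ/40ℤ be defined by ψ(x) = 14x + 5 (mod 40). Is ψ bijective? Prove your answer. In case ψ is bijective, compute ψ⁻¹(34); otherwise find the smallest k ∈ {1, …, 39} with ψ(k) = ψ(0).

We have gcd(14, 40) = 2 > 1. Taking s = 0 and t = 20: ψ(0) = 5 and ψ(20) = 14·20 + 5 = 285 ≡ 5 (mod 40).
So ψ(0) = ψ(20) while 0 ≠ 20, so ψ is not injective, hence not bijective.
Since ψ is not bijective, we find the least positive k with ψ(k) = ψ(0): this means 14k ≡ 0 (mod 40), i.e. 40 ∣ 14k. Since gcd(14, 40) = 2, dividing through by 2 this holds exactly when 20 ∣ 7k, and as gcd(7, 20) = 1, exactly when 20 ∣ k.
The smallest positive such k is 20.

20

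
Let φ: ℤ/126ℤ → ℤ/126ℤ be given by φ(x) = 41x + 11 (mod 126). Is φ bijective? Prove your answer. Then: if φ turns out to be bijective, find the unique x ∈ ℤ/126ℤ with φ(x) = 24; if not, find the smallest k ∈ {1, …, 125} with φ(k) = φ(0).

71

If φ(x_1) = φ(x_2), then 41x_1 ≡ 41x_2 (mod 126). Because gcd(41, 126) = 1, we may cancel 41 to get x_1 ≡ x_2 (mod 126).
We now compute 41⁻¹ mod 126 explicitly. Euclid's algorithm: 126 = 3·41 + 3, 41 = 13·3 + 2, 3 = 1·2 + 1; back-substituting gives 1 = 83·41 − 27·126, so 41⁻¹ ≡ 83 (mod 126).
Then y ↦ 83(y − 11) is a two-sided inverse to φ, so every y ∈ ℤ/126ℤ has a preimage.
So φ is bijective.
Since φ is bijective, we find φ⁻¹(24): we need 41x ≡ 24 − 11 ≡ 13 (mod 126). Using 41⁻¹ = 83: x ≡ 83·13 = 1079 = 8·126 + 71, so x = 71.
Check: φ(71) = 41·71 + 11 = 2922 = 23·126 + 24 ≡ 24 (mod 126).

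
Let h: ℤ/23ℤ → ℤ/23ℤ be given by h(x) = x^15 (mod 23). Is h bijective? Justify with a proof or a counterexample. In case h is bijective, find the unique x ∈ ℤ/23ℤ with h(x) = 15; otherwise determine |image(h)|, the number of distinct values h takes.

17

Since 23 is prime, the nonzero elements of ℤ/23ℤ form a cyclic group of order 22.
As gcd(15, 22) = 1, raising to the 15th power is a bijection on this group: if s^15 ≡ t^15 then (st^{−1})^15 = 1, and the only element of order dividing gcd(15, 22) = 1 is 1, so s = t.
With h(0) = 0 this makes h injective on all of ℤ/23ℤ, hence bijective (finite equal-size domain and codomain). In particular h is bijective.
Since h is bijective, we find the preimage of 15. The inverse of x ↦ x^15 on (ℤ/23ℤ)^× is x ↦ x^3, because 15·3 = 45 = 2·22 + 1 ≡ 1 (mod 22) and x^{22} = 1 for x ≠ 0 (Fermat). So h⁻¹(15) = 15^3 mod 23.
Repeated squaring mod 23: 15^1 ≡ 15, 15^2 ≡ 15² = 225 ≡ 18. Since 3 = 2 + 1, 15^3 ≡ 18·15: 18·15 = 270 ≡ 17. So 15^3 ≡ 17 (mod 23).
Hence h⁻¹(15) = 17.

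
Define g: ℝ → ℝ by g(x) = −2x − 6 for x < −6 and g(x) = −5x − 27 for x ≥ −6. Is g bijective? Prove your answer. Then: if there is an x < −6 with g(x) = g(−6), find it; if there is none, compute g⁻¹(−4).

-23/5

Both pieces are strictly decreasing (slopes −2 and −5), so each is injective on its own interval.
The left piece maps (−∞, −6) onto (6, ∞); the right piece maps [−6, ∞) onto (−∞, 3].
The images leave a gap (6 has no preimage), so g is not surjective, hence not bijective.
Because the two images are disjoint, no x < −6 has g(x) = g(−6), so we compute g⁻¹(−4): −4 lies in (−∞, 3], so solve −5x − 27 = −4: x = (−4 + 27)/(−5) = −23/5.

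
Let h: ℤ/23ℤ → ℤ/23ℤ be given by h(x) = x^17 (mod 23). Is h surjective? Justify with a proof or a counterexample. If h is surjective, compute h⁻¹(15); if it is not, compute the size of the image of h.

5

Since 23 is prime, the nonzero elements of ℤ/23ℤ form a cyclic group of order 22.
As gcd(17, 22) = 1, raising to the 17th power is a bijection on this group: if s^17 ≡ t^17 then (st^{−1})^17 = 1, and the only element of order dividing gcd(17, 22) = 1 is 1, so s = t.
With h(0) = 0 this makes h injective on all of ℤ/23ℤ, hence bijective (finite equal-size domain and codomain). In particular h is surjective.
Since h is surjective, we find the preimage of 15. The inverse of x ↦ x^17 on (ℤ/23ℤ)^× is x ↦ x^13, because 17·13 = 221 = 10·22 + 1 ≡ 1 (mod 22) and x^{22} = 1 for x ≠ 0 (Fermat). So h⁻¹(15) = 15^13 mod 23.
Repeated squaring mod 23: 15^1 ≡ 15, 15^2 ≡ 15² = 225 ≡ 18, 15^4 ≡ 18² = 324 ≡ 2, 15^8 ≡ 2² = 4. Since 13 = 8 + 4 + 1, 15^13 ≡ 4·2·15: 4·2 = 8, then 8·15 = 120 ≡ 5. So 15^13 ≡ 5 (mod 23).
Hence h⁻¹(15) = 5.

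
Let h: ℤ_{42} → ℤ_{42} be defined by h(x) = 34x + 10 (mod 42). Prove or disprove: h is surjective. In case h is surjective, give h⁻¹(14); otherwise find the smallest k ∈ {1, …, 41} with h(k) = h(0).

21

Recall that surjectivity means every element of the codomain has a preimage under h.
Since gcd(34, 42) = 2, we have 34x ≡ 0 (mod 2) for all x, so h(x) ≡ 0 (mod 2).
But 1 ≢ 0 (mod 2), so 1 ∈ ℤ_{42} has no preimage. Therefore h is not surjective.
Since h is not surjective, we find the least positive k with h(k) = h(0): this means 34k ≡ 0 (mod 42), i.e. 42 ∣ 34k. Since gcd(34, 42) = 2, dividing through by 2 this holds exactly when 21 ∣ 17k, and as gcd(17, 21) = 1, exactly when 21 ∣ k.
The smallest positive such k is 21.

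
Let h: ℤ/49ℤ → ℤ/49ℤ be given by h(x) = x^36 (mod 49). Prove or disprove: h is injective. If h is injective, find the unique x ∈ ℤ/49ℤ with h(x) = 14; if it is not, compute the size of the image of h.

8

h(3): Repeated squaring mod 49: 3^1 ≡ 3, 3^2 ≡ 3² = 9, 3^4 ≡ 9² = 81 ≡ 32, 3^8 ≡ 32² = 1024 ≡ 44, 3^16 ≡ 44² = 1936 ≡ 25, 3^32 ≡ 25² = 625 ≡ 37. Since 36 = 32 + 4, 3^36 ≡ 37·32: 37·32 = 1184 ≡ 8. So 3^36 ≡ 8 (mod 49).
h(5): Repeated squaring mod 49: 5^1 ≡ 5, 5^2 ≡ 5² = 25, 5^4 ≡ 25² = 625 ≡ 37, 5^8 ≡ 37² = 1369 ≡ 46, 5^16 ≡ 46² = 2116 ≡ 9, 5^32 ≡ 9² = 81 ≡ 32. Since 36 = 32 + 4, 5^36 ≡ 32·37: 32·37 = 1184 ≡ 8. So 5^36 ≡ 8 (mod 49).
So h(3) = h(5) = 8 while 3 ≠ 5, thus h is not injective.
Since h is not injective, we determine |image(h)|. Computing x^36 mod 49 for each x (by repeated squaring, reducing mod 49 at every step), the values h(0), h(1), …, h(48) are: 0, 1, 36, 8, 22, 8, 43, 0, 8, 15, 43, 36, 29, 36, 0, 15, 43, 29, 1, 1, 29, 0, 22, 22, 15, 15, 22, 22, 0, 29, 1, 1, 29, 43, 15, 0, 36, 29, 36, 43, 15, 8, 0, 43, 8, 22, 8, 36, 1.
The distinct values are {0, 1, 8, 15, 22, 29, 36, 43}; there are 8 of them.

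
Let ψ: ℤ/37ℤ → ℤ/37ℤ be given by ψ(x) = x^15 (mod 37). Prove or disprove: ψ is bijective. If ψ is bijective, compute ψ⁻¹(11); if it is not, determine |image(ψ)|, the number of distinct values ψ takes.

ψ(3): Repeated squaring mod 37: 3^1 ≡ 3, 3^2 ≡ 3² = 9, 3^4 ≡ 9² = 81 ≡ 7, 3^8 ≡ 7² = 49 ≡ 12. Since 15 = 8 + 4 + 2 + 1, 3^15 ≡ 12·7·9·3: 12·7 = 84 ≡ 10, then 10·9 = 90 ≡ 16, then 16·3 = 48 ≡ 11. So 3^15 ≡ 11 (mod 37).
ψ(4): Repeated squaring mod 37: 4^1 ≡ 4, 4^2 ≡ 4² = 16, 4^4 ≡ 16² = 256 ≡ 34, 4^8 ≡ 34² = 1156 ≡ 9. Since 15 = 8 + 4 + 2 + 1, 4^15 ≡ 9·34·16·4: 9·34 = 306 ≡ 10, then 10·16 = 160 ≡ 12, then 12·4 = 48 ≡ 11. So 4^15 ≡ 11 (mod 37).
So ψ(3) = ψ(4) = 11 while 3 ≠ 4, therefore ψ is not injective, hence not bijective.
Since ψ is not bijective, we determine |image(ψ)|. Computing x^15 mod 37 for each x (by repeated squaring, reducing mod 37 at every step), the values ψ(0), ψ(1), …, ψ(36) are: 0, 1, 23, 11, 11, 29, 31, 26, 31, 10, 1, 36, 10, 29, 6, 23, 10, 14, 8, 29, 23, 27, 14, 31, 8, 27, 1, 36, 27, 6, 11, 6, 8, 26, 26, 14, 36.
The distinct values are {0, 1, 6, 8, 10, 11, 14, 23, 26, 27, 29, 31, 36}; there are 13 of them.

13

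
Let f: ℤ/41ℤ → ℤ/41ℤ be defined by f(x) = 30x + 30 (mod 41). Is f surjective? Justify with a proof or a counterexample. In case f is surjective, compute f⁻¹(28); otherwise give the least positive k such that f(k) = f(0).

Since gcd(30, 41) = 1, 30 is invertible modulo 41. Euclid's algorithm: 41 = 1·30 + 11, 30 = 2·11 + 8, 11 = 1·8 + 3, 8 = 2·3 + 2, 3 = 1·2 + 1; back-substituting gives 1 = 26·30 − 19·41, so 30⁻¹ ≡ 26 (mod 41).
Then y ↦ 26(y − 30) is a two-sided inverse to f, so every y ∈ ℤ/41ℤ has a preimage.
Therefore f is surjective.
Since f is surjective, we find f⁻¹(28): we need 30x ≡ 28 − 30 ≡ 39 (mod 41). Using 30⁻¹ = 26: x ≡ 26·39 = 1014 = 24·41 + 30, so x = 30.
Check: f(30) = 30·30 + 30 = 930 = 22·41 + 28 ≡ 28 (mod 41).

30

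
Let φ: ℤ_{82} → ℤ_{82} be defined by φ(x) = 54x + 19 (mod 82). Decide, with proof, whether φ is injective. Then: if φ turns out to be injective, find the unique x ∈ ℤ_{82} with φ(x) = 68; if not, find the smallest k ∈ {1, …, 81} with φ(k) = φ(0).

41

We have gcd(54, 82) = 2 > 1. Taking a = 0 and b = 41: φ(0) = 19 and φ(41) = 54·41 + 19 = 2233 ≡ 19 (mod 82).
So φ(0) = φ(41) while 0 ≠ 41, so φ is not injective.
Since φ is not injective, we find the least positive k with φ(k) = φ(0): this means 54k ≡ 0 (mod 82), i.e. 82 ∣ 54k. Since gcd(54, 82) = 2, dividing through by 2 this holds exactly when 41 ∣ 27k, and as gcd(27, 41) = 1, exactly when 41 ∣ k.
The smallest positive such k is 41.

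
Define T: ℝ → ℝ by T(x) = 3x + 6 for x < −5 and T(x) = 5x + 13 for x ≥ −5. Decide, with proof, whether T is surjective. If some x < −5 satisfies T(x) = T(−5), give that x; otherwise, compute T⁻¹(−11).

-6

Both pieces are strictly increasing (slopes 3 and 5), so each is injective on its own interval.
The left piece maps (−∞, −5) onto (−∞, −9); the right piece maps [−5, ∞) onto [−12, ∞).
The union (−∞, −9) ∪ [−12, ∞) covers ℝ, so T is surjective.
For the follow-up: the images overlap, so an x < −5 with T(x) = T(−5) exists. T(−5) = −12; solving 3x + 6 = −12 for x < −5 gives x = (−12 − 6)/3 = −6.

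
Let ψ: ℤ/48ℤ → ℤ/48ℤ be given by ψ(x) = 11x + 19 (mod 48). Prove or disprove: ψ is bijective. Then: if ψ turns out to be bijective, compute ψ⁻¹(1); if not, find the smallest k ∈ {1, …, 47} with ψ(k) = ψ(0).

By definition, ψ is injective if ψ(x_1) = ψ(x_2) implies x_1 = x_2.
If ψ(x_1) = ψ(x_2), then 11x_1 ≡ 11x_2 (mod 48). Because gcd(11, 48) = 1, we may cancel 11 to get x_1 ≡ x_2 (mod 48).
We now compute 11⁻¹ mod 48 explicitly. Euclid's algorithm: 48 = 4·11 + 4, 11 = 2·4 + 3, 4 = 1·3 + 1; back-substituting gives 1 = 35·11 − 8·48, so 11⁻¹ ≡ 35 (mod 48).
Then y ↦ 35(y − 19) is a two-sided inverse to ψ, so every y ∈ ℤ/48ℤ has a preimage.
Thus ψ is bijective.
Since ψ is bijective, we compute ψ⁻¹(1): solve 11x + 19 ≡ 1 (mod 48), i.e. 11x ≡ 30 (mod 48).
Multiplying by 11⁻¹ = 35 gives x ≡ 35·30 = 1050 = 21·48 + 42 ≡ 42 (mod 48).
Check: ψ(42) = 11·42 + 19 = 481 = 10·48 + 1 ≡ 1 (mod 48).

42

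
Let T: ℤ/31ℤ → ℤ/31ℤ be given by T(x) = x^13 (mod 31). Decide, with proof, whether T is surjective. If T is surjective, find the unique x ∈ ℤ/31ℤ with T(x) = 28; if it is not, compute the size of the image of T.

14

Since 31 is prime, the nonzero elements of ℤ/31ℤ form a cyclic group of order 30.
As gcd(13, 30) = 1, raising to the 13th power is a bijection on this group: if a^13 ≡ b^13 then (ab^{−1})^13 = 1, and the only element of order dividing gcd(13, 30) = 1 is 1, so a = b.
With T(0) = 0 this makes T injective on all of ℤ/31ℤ, hence bijective (finite equal-size domain and codomain). In particular T is surjective.
Since T is surjective, we find the preimage of 28. The inverse of x ↦ x^13 on (ℤ/31ℤ)^× is x ↦ x^7, because 13·7 = 91 = 3·30 + 1 ≡ 1 (mod 30) and x^{30} = 1 for x ≠ 0 (Fermat). So T⁻¹(28) = 28^7 mod 31.
Repeated squaring mod 31: 28^1 ≡ 28, 28^2 ≡ 28² = 784 ≡ 9, 28^4 ≡ 9² = 81 ≡ 19. Since 7 = 4 + 2 + 1, 28^7 ≡ 19·9·28: 19·9 = 171 ≡ 16, then 16·28 = 448 ≡ 14. So 28^7 ≡ 14 (mod 31).
Hence T⁻¹(28) = 14.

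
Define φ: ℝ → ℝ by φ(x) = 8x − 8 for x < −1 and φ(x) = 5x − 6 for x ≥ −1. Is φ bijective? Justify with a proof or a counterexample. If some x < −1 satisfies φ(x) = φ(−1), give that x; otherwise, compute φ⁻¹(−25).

-17/8

Both pieces are strictly increasing (slopes 8 and 5), so each is injective on its own interval.
The left piece maps (−∞, −1) onto (−∞, −16); the right piece maps [−1, ∞) onto [−11, ∞).
The images leave a gap (−16 has no preimage), so φ is not surjective, hence not bijective.
Because the two images are disjoint, no x < −1 has φ(x) = φ(−1), so we compute φ⁻¹(−25): −25 lies in (−∞, −16), so solve 8x − 8 = −25: x = (−25 + 8)/8 = −17/8.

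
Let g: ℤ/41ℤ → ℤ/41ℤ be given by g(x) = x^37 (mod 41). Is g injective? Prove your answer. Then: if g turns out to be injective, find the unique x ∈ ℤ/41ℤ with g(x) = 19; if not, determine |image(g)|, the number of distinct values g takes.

Since 41 is prime, the nonzero elements of ℤ/41ℤ form a cyclic group of order 40.
As gcd(37, 40) = 1, raising to the 37th power is a bijection on this group: if x_1^37 ≡ x_2^37 then (x_1x_2^{−1})^37 = 1, and the only element of order dividing gcd(37, 40) = 1 is 1, so x_1 = x_2.
With g(0) = 0 this makes g injective on all of ℤ/41ℤ, hence bijective (finite equal-size domain and codomain). In particular g is injective.
Since g is injective, we find the preimage of 19. The inverse of x ↦ x^37 on (ℤ/41ℤ)^× is x ↦ x^13, because 37·13 = 481 = 12·40 + 1 ≡ 1 (mod 40) and x^{40} = 1 for x ≠ 0 (Fermat). So g⁻¹(19) = 19^13 mod 41.
Repeated squaring mod 41: 19^1 ≡ 19, 19^2 ≡ 19² = 361 ≡ 33, 19^4 ≡ 33² = 1089 ≡ 23, 19^8 ≡ 23² = 529 ≡ 37. Since 13 = 8 + 4 + 1, 19^13 ≡ 37·23·19: 37·23 = 851 ≡ 31, then 31·19 = 589 ≡ 15. So 19^13 ≡ 15 (mod 41).
Hence g⁻¹(19) = 15.

15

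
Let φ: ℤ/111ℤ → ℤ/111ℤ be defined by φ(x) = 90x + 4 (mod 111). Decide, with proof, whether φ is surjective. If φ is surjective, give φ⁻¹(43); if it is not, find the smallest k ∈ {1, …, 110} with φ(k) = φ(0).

37

By definition, surjectivity means every element of the codomain has a preimage under φ.
Since gcd(90, 111) = 3, we have 90x ≡ 0 (mod 3) for all x, so φ(x) ≡ 1 (mod 3).
But 0 ≢ 1 (mod 3), so 0 ∈ ℤ/111ℤ has no preimage. Thus φ is not surjective.
Since φ is not surjective, we find the least positive k with φ(k) = φ(0): this means 90k ≡ 0 (mod 111), i.e. 111 ∣ 90k. Since gcd(90, 111) = 3, dividing through by 3 this holds exactly when 37 ∣ 30k, and as gcd(30, 37) = 1, exactly when 37 ∣ k.
The smallest positive such k is 37.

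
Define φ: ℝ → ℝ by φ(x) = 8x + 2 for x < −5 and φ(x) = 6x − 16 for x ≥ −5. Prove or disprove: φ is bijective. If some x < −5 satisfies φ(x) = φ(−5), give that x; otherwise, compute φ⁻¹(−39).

Both pieces are strictly increasing (slopes 8 and 6), so each is injective on its own interval.
The left piece maps (−∞, −5) onto (−∞, −38); the right piece maps [−5, ∞) onto [−46, ∞).
These images overlap. In particular φ(−5) = −46 (right piece), and solving 8x + 2 = −46 on the left piece gives x = −6 < −5.
So φ(−6) = φ(−5) with −6 ≠ −5, and φ is not injective, hence not bijective. This x = −6 is the requested value below −5.

-6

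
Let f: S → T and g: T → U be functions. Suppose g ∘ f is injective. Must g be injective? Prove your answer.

not injective

No. Take S = {1}, T = {1, 2, 3}, U = {1, 2, 3}, f(a) = a for each a ∈ S, and g(b) = 2 if b ∈ {2, 3} else g(b) = b.
Then g ∘ f = f is injective (S ⊂ T and f is the inclusion), but g(2) = g(3) = 2 with 2 ≠ 3, so g is not injective.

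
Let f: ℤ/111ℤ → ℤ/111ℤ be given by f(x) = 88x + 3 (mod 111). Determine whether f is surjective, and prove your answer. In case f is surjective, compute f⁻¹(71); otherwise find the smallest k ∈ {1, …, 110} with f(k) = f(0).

26

Since gcd(88, 111) = 1, 88 is invertible modulo 111. Euclid's algorithm: 111 = 1·88 + 23, 88 = 3·23 + 19, 23 = 1·19 + 4, 19 = 4·4 + 3, 4 = 1·3 + 1; back-substituting gives 1 = 82·88 − 65·111, so 88⁻¹ ≡ 82 (mod 111).
Then y ↦ 82(y − 3) is a two-sided inverse to f, so every y ∈ ℤ/111ℤ has a preimage.
So f is surjective.
Since f is surjective, we compute f⁻¹(71): solve 88x + 3 ≡ 71 (mod 111), i.e. 88x ≡ 68 (mod 111).
Multiplying by 88⁻¹ = 82 gives x ≡ 82·68 = 5576 = 50·111 + 26 ≡ 26 (mod 111).
Check: f(26) = 88·26 + 3 = 2291 = 20·111 + 71 ≡ 71 (mod 111).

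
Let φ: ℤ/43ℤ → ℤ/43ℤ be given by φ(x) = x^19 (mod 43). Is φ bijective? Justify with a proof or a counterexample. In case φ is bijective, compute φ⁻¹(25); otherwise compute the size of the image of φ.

17

Since 43 is prime, the nonzero elements of ℤ/43ℤ form a cyclic group of order 42.
As gcd(19, 42) = 1, raising to the 19th power is a bijection on this group: if s^19 ≡ t^19 then (st^{−1})^19 = 1, and the only element of order dividing gcd(19, 42) = 1 is 1, so s = t.
With φ(0) = 0 this makes φ injective on all of ℤ/43ℤ, hence bijective (finite equal-size domain and codomain). In particular φ is bijective.
Since φ is bijective, we find the preimage of 25. The inverse of x ↦ x^19 on (ℤ/43ℤ)^× is x ↦ x^31, because 19·31 = 589 = 14·42 + 1 ≡ 1 (mod 42) and x^{42} = 1 for x ≠ 0 (Fermat). So φ⁻¹(25) = 25^31 mod 43.
Repeated squaring mod 43: 25^1 ≡ 25, 25^2 ≡ 25² = 625 ≡ 23, 25^4 ≡ 23² = 529 ≡ 13, 25^8 ≡ 13² = 169 ≡ 40, 25^16 ≡ 40² = 1600 ≡ 9. Since 31 = 16 + 8 + 4 + 2 + 1, 25^31 ≡ 9·40·13·23·25: 9·40 = 360 ≡ 16, then 16·13 = 208 ≡ 36, then 36·23 = 828 ≡ 11, then 11·25 = 275 ≡ 17. So 25^31 ≡ 17 (mod 43).
Hence φ⁻¹(25) = 17.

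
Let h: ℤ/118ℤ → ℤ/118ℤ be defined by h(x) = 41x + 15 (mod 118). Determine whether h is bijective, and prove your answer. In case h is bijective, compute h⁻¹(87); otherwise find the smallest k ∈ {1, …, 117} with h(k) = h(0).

114

Suppose h(x_1) = h(x_2) in ℤ/118ℤ. Then 41x_1 + 15 ≡ 41x_2 + 15 (mod 118), hence 41(x_1 − x_2) ≡ 0 (mod 118).
Since gcd(41, 118) = 1, 41 is invertible modulo 118, so x_1 − x_2 ≡ 0 (mod 118), i.e. x_1 = x_2.
We now compute 41⁻¹ mod 118 explicitly. Euclid's algorithm: 118 = 2·41 + 36, 41 = 1·36 + 5, 36 = 7·5 + 1; back-substituting gives 1 = 95·41 − 33·118, so 41⁻¹ ≡ 95 (mod 118).
For any y ∈ ℤ/118ℤ, x = 95(y − 15) mod 118 satisfies h(x) = 41·95(y − 15) + 15 ≡ y (since 41·95 ≡ 1 mod 118). So every y has a preimage.
Hence h is bijective.
Since h is bijective, we find h⁻¹(87): we need 41x ≡ 87 − 15 ≡ 72 (mod 118). Using 41⁻¹ = 95: x ≡ 95·72 = 6840 = 57·118 + 114, so x = 114.
Check: h(114) = 41·114 + 15 = 4689 = 39·118 + 87 ≡ 87 (mod 118).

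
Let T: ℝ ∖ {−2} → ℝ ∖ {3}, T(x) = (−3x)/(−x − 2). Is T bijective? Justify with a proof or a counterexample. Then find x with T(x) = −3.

-1

Suppose T(a) = T(b). Cross-multiplying: (−3a)(−b − 2) = (−3b)(−a − 2).
Expanding both sides and cancelling the symmetric terms leaves 6·(a − b) = 0. Since 6 ≠ 0, a = b. Thus T is injective.
For any y ≠ 3, solving y(−x − 2) = −3x for x gives a well-defined x ≠ −2. So T is surjective.
Hence T is bijective.
Solving T(x) = −3: cross-multiplying gives −3x = −3(−x − 2), which rearranges to −6x = 6, so x = −1.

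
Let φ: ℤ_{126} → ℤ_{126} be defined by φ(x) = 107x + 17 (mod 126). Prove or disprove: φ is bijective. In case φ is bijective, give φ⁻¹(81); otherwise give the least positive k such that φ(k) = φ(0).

If φ(s) = φ(t), then 107s ≡ 107t (mod 126). Because gcd(107, 126) = 1, we may cancel 107 to get s ≡ t (mod 126).
We now compute 107⁻¹ mod 126 explicitly. Euclid's algorithm: 126 = 1·107 + 19, 107 = 5·19 + 12, 19 = 1·12 + 7, 12 = 1·7 + 5, 7 = 1·5 + 2, 5 = 2·2 + 1; back-substituting gives 1 = 53·107 − 45·126, so 107⁻¹ ≡ 53 (mod 126).
Then y ↦ 53(y − 17) is a two-sided inverse to φ, so every y ∈ ℤ_{126} has a preimage.
Therefore φ is bijective.
Since φ is bijective, we find φ⁻¹(81): we need 107x ≡ 81 − 17 ≡ 64 (mod 126). Using 107⁻¹ = 53: x ≡ 53·64 = 3392 = 26·126 + 116, so x = 116.
Check: φ(116) = 107·116 + 17 = 12429 = 98·126 + 81 ≡ 81 (mod 126).

116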